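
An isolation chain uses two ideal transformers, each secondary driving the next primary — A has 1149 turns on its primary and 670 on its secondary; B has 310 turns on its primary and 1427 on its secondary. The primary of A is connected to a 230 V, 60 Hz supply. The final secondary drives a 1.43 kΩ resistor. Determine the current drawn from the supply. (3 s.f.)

I_supply ≈ 1.16 A

Secondary of A: V = 230.00 × 670/1149 = 134.12 V.
Secondary of B: V = 134.12 × 1427/310 = 617.37 V.
I_load = 617.37/1430 = 0.43173 A, so P_out = 617.37 × 0.43173 = 266.53 W.
All ideal ⇒ P_in = P_out, so I_supply = 266.53/230 = 1.16 A.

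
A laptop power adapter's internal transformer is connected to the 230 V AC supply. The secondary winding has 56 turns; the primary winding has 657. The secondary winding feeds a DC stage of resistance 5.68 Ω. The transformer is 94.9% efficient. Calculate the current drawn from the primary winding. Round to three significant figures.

V_s = 230 × 56/657 = 19.604 V.
I_s = V_s/R = 19.604/5.68 = 3.4515 A.
P_out = V_s I_s = 19.604 × 3.4515 = 67.663 W.
P_in = P_out/η = 67.663/0.949 = 71.299 W.
I_p = P_in/V_p = 71.299/230 = 0.310 A.

I_p ≈ 0.310 A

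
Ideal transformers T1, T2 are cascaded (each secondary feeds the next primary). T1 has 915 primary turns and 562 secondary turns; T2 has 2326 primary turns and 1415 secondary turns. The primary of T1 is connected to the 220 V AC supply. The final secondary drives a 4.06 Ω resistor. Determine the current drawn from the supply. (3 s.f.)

Secondary of T1: V = 220.00 × 562/915 = 135.13 V.
Secondary of T2: V = 135.13 × 1415/2326 = 82.202 V.
I_load = 82.202/4.06 = 20.247 A, so P_out = 82.202 × 20.247 = 1664.3 W.
All ideal ⇒ P_in = P_out, so I_supply = 1664.3/220 = 7.57 A.

I_supply ≈ 7.57 A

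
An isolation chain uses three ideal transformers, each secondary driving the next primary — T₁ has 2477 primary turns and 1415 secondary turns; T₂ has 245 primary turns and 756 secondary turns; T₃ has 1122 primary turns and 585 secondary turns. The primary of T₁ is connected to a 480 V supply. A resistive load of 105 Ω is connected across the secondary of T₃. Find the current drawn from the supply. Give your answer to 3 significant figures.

I_supply ≈ 3.86 A

After T₁: V = 480.00 × 1415/2477 = 274.20 V.
After T₂: V = 274.20 × 756/245 = 846.11 V.
After T₃: V = 846.11 × 585/1122 = 441.15 V.
I_load = 441.15/105 = 4.2015 A, so P_out = 441.15 × 4.2015 = 1853.5 W.
All ideal ⇒ P_in = P_out, so I_supply = 1853.5/480 = 3.86 A.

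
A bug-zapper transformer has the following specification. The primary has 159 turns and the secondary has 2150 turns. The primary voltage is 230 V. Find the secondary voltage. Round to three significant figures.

V_s ≈ 3110 V

V_s/V_p = N_s/N_p, so V_s = 230 × 2150/159 = 3110 V.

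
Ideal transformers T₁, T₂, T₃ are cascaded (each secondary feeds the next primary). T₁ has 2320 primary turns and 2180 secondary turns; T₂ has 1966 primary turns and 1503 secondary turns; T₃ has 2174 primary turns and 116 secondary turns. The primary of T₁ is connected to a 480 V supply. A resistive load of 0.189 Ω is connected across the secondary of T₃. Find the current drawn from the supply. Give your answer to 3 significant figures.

Secondary of T₁: V = 480.00 × 2180/2320 = 451.03 V.
Secondary of T₂: V = 451.03 × 1503/1966 = 344.81 V.
Secondary of T₃: V = 344.81 × 116/2174 = 18.399 V.
I_load = 18.399/0.189 = 97.347 A, so P_out = 18.399 × 97.347 = 1791.0 W.
All ideal ⇒ P_in = P_out, so I_supply = 1791.0/480 = 3.73 A.

I_supply ≈ 3.73 A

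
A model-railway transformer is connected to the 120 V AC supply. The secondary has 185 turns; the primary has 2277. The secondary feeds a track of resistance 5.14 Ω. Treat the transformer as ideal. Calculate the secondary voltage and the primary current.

V_s = V_p × N_s/N_p = 120 × 185/2277 = 9.7497 V.
I_s = V_s/R = 9.7497/5.14 = 1.8968 A.
I_p = I_s × N_s/N_p = 1.8968 × 185/2277 = 0.154 A.

V_s ≈ 9.75 V, I_p ≈ 0.154 A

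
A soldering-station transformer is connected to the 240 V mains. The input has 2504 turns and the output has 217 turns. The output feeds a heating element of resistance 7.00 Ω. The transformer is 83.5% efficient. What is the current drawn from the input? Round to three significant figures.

V_out = 240 × 217/2504 = 20.799 V.
I_out = V_out/R = 20.799/7.00 = 2.9712 A.
P_out = V_out I_out = 20.799 × 2.9712 = 61.798 W.
P_in = P_out/η = 61.798/0.835 = 74.010 W.
I_in = P_in/V_in = 74.010/240 = 0.308 A.

I_in ≈ 0.308 A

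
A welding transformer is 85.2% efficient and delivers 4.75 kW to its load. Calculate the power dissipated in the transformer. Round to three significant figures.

P_in = P_out/η = 4750/0.852 = 5575.12 W.
P_loss = P_in − P_out = 5575.12 − 4750 = 825 W.

P_loss ≈ 825 W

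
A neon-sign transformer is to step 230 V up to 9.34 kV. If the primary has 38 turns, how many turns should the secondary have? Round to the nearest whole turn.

N_s/N_p = V_s/V_p, so N_s = 38 × 9340/230 = 1543.1 ≈ 1543 turns.

N_s = 1543 turns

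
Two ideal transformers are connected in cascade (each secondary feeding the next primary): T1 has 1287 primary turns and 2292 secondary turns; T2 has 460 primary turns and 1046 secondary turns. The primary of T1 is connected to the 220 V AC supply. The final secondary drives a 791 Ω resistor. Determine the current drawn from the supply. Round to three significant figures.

I_supply ≈ 4.56 A

After T1: V = 220.00 × 2292/1287 = 391.79 V.
After T2: V = 391.79 × 1046/460 = 890.91 V.
I_load = 890.91/791 = 1.1263 A, so P_out = 890.91 × 1.1263 = 1003.4 W.
All ideal ⇒ P_in = P_out, so I_supply = 1003.4/220 = 4.56 A.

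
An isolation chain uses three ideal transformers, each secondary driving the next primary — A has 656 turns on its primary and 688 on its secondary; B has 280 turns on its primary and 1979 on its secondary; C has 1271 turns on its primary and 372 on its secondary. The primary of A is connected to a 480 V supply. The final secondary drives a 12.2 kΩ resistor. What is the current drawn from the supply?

Secondary of A: V = 480.00 × 688/656 = 503.41 V.
Secondary of B: V = 503.41 × 1979/280 = 3558.1 V.
Secondary of C: V = 3558.1 × 372/1271 = 1041.4 V.
I_load = 1041.4/12200 = 0.085359 A, so P_out = 1041.4 × 0.085359 = 88.892 W.
All ideal ⇒ P_in = P_out, so I_supply = 88.892/480 = 0.185 A.

I_supply ≈ 0.185 A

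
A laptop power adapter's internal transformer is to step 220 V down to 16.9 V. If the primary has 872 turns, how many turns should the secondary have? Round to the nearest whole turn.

N_s/N_p = V_s/V_p, so N_s = 872 × 16.9/220 = 67.0 ≈ 67 turns.

N_s = 67 turns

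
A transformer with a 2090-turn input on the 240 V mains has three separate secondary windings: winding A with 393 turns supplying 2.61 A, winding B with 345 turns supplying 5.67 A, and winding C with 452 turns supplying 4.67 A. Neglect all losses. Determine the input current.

I_in ≈ 2.44 A

V_A = 240 × 393/2090 = 45.129 V; V_B = 240 × 345/2090 = 39.617 V; V_C = 240 × 452/2090 = 51.904 V.
P_out = V_A I_A + V_B I_B + V_C I_C = 45.129×2.61 + 39.617×5.67 + 51.904×4.67 = 117.79 + 224.63 + 242.39 = 584.81 W.
Ideal ⇒ P_in = P_out, so I_in = P_out/V_in = 584.81/240 = 2.44 A.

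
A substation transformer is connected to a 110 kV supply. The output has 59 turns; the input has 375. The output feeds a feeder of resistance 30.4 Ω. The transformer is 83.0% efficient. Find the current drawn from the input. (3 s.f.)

V_out = 110000 × 59/375 = 17307 V.
I_out = V_out/R = 17307/30.4 = 569.30 A.
P_out = V_out I_out = 17307 × 569.30 = 9.8527×10^6 W.
P_in = P_out/η = 9.8527×10^6/0.830 = 1.1871×10^7 W.
I_in = P_in/V_in = 1.1871×10^7/110000 = 108 A.

I_in ≈ 108 A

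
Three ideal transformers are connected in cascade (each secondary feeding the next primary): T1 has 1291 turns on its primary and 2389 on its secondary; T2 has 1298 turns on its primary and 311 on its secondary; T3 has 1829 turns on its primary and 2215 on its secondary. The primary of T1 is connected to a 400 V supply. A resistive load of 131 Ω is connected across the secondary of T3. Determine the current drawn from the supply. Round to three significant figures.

After T1: V = 400.00 × 2389/1291 = 740.20 V.
After T2: V = 740.20 × 311/1298 = 177.35 V.
After T3: V = 177.35 × 2215/1829 = 214.78 V.
I_load = 214.78/131 = 1.6395 A, so P_out = 214.78 × 1.6395 = 352.14 W.
All ideal ⇒ P_in = P_out, so I_supply = 352.14/400 = 0.880 A.

I_supply ≈ 0.880 A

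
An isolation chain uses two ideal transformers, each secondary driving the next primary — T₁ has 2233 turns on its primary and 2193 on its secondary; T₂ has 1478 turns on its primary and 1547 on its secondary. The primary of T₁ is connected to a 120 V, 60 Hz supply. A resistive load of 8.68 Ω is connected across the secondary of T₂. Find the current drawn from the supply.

Secondary of T₁: V = 120.00 × 2193/2233 = 117.85 V.
Secondary of T₂: V = 117.85 × 1547/1478 = 123.35 V.
I_load = 123.35/8.68 = 14.211 A, so P_out = 123.35 × 14.211 = 1753.0 W.
All ideal ⇒ P_in = P_out, so I_supply = 1753.0/120 = 14.6 A.

I_supply ≈ 14.6 A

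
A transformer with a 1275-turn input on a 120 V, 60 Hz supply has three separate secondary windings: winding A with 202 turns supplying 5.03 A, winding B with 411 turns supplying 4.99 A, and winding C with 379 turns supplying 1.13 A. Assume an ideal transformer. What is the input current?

V_A = 120 × 202/1275 = 19.012 V; V_B = 120 × 411/1275 = 38.682 V; V_C = 120 × 379/1275 = 35.671 V.
P_out = V_A I_A + V_B I_B + V_C I_C = 19.012×5.03 + 38.682×4.99 + 35.671×1.13 = 95.629 + 193.02 + 40.308 = 328.96 W.
Ideal ⇒ P_in = P_out, so I_in = P_out/V_in = 328.96/120 = 2.74 A.

I_in ≈ 2.74 A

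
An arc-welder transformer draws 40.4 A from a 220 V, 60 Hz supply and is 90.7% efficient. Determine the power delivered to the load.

P_out ≈ 8060 W

P_in = V_p I_p = 220 × 40.4 = 8888.0 W.
P_out = η P_in = 0.907 × 8888.0 = 8060 W.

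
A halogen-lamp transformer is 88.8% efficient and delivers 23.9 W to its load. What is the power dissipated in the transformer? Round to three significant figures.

P_in = P_out/η = 23.9/0.888 = 26.9144 W.
P_loss = P_in − P_out = 26.9144 − 23.9 = 3.01 W.

P_loss ≈ 3.01 W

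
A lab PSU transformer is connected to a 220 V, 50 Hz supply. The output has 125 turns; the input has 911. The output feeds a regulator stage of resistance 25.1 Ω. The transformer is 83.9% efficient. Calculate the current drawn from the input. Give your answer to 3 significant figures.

I_in ≈ 0.197 A

V_out = 220 × 125/911 = 30.187 V.
I_out = V_out/R = 30.187/25.1 = 1.2027 A.
P_out = V_out I_out = 30.187 × 1.2027 = 36.304 W.
P_in = P_out/η = 36.304/0.839 = 43.271 W.
I_in = P_in/V_in = 43.271/220 = 0.197 A.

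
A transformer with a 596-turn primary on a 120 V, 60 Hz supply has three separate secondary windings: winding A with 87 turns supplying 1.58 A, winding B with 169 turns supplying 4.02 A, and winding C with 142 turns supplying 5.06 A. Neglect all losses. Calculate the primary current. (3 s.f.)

V_A = 120 × 87/596 = 17.517 V; V_B = 120 × 169/596 = 34.027 V; V_C = 120 × 142/596 = 28.591 V.
P_out = V_A I_A + V_B I_B + V_C I_C = 17.517×1.58 + 34.027×4.02 + 28.591×5.06 = 27.677 + 136.79 + 144.67 = 309.13 W.
Ideal ⇒ P_in = P_out, so I_p = P_out/V_p = 309.13/120 = 2.58 A.

I_p ≈ 2.58 A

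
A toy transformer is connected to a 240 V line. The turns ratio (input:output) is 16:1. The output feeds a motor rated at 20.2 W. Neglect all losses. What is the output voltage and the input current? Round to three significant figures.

V_out ≈ 15.0 V, I_in ≈ 0.0842 A

V_out = V_in × N_out/N_in = 240 × 1/16 = 15.000 V.
I_out = P/V_out = 20.2/15.000 = 1.3467 A.
I_in = I_out × N_out/N_in = 1.3467 × 1/16 = 0.0842 A.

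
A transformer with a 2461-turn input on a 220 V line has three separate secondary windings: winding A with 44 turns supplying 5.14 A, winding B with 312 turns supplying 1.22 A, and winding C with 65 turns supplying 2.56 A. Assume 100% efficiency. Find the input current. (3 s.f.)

V_A = 220 × 44/2461 = 3.9334 V; V_B = 220 × 312/2461 = 27.891 V; V_C = 220 × 65/2461 = 5.8106 V.
P_out = V_A I_A + V_B I_B + V_C I_C = 3.9334×5.14 + 27.891×1.22 + 5.8106×2.56 = 20.217 + 34.027 + 14.875 = 69.120 W.
Ideal ⇒ P_in = P_out, so I_in = P_out/V_in = 69.120/220 = 0.314 A.

I_in ≈ 0.314 A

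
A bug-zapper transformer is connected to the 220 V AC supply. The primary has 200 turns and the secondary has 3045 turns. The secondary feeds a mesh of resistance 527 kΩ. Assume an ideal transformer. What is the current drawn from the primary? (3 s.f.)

I_p ≈ 0.0968 A

V_s = V_p × N_s/N_p = 220 × 3045/200 = 3349.5 V.
I_s = V_s/R = 3349.5/527000 = 0.0063558 A.
For an ideal transformer I_p N_p = I_s N_s, so I_p = 0.0063558 × 3045/200 = 0.0968 A.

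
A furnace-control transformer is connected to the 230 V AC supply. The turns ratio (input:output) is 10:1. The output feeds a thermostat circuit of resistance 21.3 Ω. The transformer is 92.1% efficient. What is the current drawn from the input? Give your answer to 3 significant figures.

V_out = 230 × 1/10 = 23.000 V.
I_out = V_out/R = 23.000/21.3 = 1.0798 A.
P_out = V_out I_out = 23.000 × 1.0798 = 24.836 W.
P_in = P_out/η = 24.836/0.921 = 26.966 W.
I_in = P_in/V_in = 26.966/230 = 0.117 A.

I_in ≈ 0.117 A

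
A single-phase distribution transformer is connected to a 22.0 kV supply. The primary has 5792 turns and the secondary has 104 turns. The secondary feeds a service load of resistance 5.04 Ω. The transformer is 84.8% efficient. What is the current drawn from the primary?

I_p ≈ 1.66 A

V_s = 22000 × 104/5792 = 395.03 V.
I_s = V_s/R = 395.03/5.04 = 78.378 A.
P_out = V_s I_s = 395.03 × 78.378 = 30962 W.
P_in = P_out/η = 30962/0.848 = 36511 W.
I_p = P_in/V_p = 36511/22000 = 1.66 A.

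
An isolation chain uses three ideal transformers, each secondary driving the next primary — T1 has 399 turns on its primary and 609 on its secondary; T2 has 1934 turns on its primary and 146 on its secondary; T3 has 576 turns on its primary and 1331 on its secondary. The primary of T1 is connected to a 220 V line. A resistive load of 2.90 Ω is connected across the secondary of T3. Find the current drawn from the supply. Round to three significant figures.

I_supply ≈ 5.38 A

Secondary of T1: V = 220.00 × 609/399 = 335.79 V.
Secondary of T2: V = 335.79 × 146/1934 = 25.349 V.
Secondary of T3: V = 25.349 × 1331/576 = 58.576 V.
I_load = 58.576/2.90 = 20.199 A, so P_out = 58.576 × 20.199 = 1183.2 W.
All ideal ⇒ P_in = P_out, so I_supply = 1183.2/220 = 5.38 A.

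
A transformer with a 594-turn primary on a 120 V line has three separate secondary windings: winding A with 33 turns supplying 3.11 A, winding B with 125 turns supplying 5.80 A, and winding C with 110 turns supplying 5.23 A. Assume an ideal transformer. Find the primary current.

I_p ≈ 2.36 A

V_A = 120 × 33/594 = 6.6667 V; V_B = 120 × 125/594 = 25.253 V; V_C = 120 × 110/594 = 22.222 V.
P_out = V_A I_A + V_B I_B + V_C I_C = 6.6667×3.11 + 25.253×5.80 + 22.222×5.23 = 20.733 + 146.46 + 116.22 = 283.42 W.
Ideal ⇒ P_in = P_out, so I_p = P_out/V_p = 283.42/120 = 2.36 A.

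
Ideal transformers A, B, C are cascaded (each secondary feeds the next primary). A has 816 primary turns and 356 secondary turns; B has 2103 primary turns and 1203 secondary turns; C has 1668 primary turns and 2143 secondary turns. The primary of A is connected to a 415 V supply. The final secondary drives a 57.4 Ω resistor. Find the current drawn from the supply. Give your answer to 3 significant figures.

After A: V = 415.00 × 356/816 = 181.05 V.
After B: V = 181.05 × 1203/2103 = 103.57 V.
After C: V = 103.57 × 2143/1668 = 133.06 V.
I_load = 133.06/57.4 = 2.3182 A, so P_out = 133.06 × 2.3182 = 308.47 W.
All ideal ⇒ P_in = P_out, so I_supply = 308.47/415 = 0.743 A.

I_supply ≈ 0.743 A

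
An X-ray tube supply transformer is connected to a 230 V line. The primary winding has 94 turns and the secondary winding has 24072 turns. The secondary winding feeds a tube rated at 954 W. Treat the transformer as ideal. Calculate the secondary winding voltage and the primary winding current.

V_s = V_p × N_s/N_p = 230 × 24072/94 = 58900 V.
I_s = P/V_s = 954/58900 = 0.016197 A.
I_p = I_s × N_s/N_p = 0.016197 × 24072/94 = 4.15 A.

V_s ≈ 58900 V, I_p ≈ 4.15 A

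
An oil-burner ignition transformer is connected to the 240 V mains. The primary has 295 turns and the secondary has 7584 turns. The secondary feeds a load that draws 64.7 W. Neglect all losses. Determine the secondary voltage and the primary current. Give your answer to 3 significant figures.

V_s = V_p × N_s/N_p = 240 × 7584/295 = 6170.0 V.
I_s = P/V_s = 64.7/6170.0 = 0.010486 A.
I_p = I_s × N_s/N_p = 0.010486 × 7584/295 = 0.270 A.

V_s ≈ 6170 V, I_p ≈ 0.270 A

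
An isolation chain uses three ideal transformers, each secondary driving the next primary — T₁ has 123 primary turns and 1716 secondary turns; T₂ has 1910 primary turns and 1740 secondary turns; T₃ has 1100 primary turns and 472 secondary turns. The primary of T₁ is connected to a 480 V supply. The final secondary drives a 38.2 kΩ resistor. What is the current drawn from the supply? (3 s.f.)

I_supply ≈ 0.374 A

After T₁: V = 480.00 × 1716/123 = 6696.6 V.
After T₂: V = 6696.6 × 1740/1910 = 6100.6 V.
After T₃: V = 6100.6 × 472/1100 = 2617.7 V.
I_load = 2617.7/38200 = 0.068526 A, so P_out = 2617.7 × 0.068526 = 179.38 W.
All ideal ⇒ P_in = P_out, so I_supply = 179.38/480 = 0.374 A.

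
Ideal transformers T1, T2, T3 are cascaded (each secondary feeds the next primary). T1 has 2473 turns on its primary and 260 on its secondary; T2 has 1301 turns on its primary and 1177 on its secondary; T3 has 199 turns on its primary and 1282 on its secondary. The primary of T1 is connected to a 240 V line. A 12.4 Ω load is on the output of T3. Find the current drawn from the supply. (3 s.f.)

I_supply ≈ 7.27 A

Secondary of T1: V = 240.00 × 260/2473 = 25.233 V.
Secondary of T2: V = 25.233 × 1177/1301 = 22.828 V.
Secondary of T3: V = 22.828 × 1282/199 = 147.06 V.
I_load = 147.06/12.4 = 11.860 A, so P_out = 147.06 × 11.860 = 1744.1 W.
All ideal ⇒ P_in = P_out, so I_supply = 1744.1/240 = 7.27 A.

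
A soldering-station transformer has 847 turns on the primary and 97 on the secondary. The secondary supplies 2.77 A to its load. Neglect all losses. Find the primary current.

I_p ≈ 0.317 A

For an ideal transformer I_p/I_s = N_s/N_p, so I_p = 2.77 × 97/847 = 0.317 A.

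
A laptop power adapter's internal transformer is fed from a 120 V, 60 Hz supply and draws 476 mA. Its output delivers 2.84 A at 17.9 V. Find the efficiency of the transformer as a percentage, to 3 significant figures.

η ≈ 89.0%

P_in = 120 × 0.476 = 57.1200 W.
P_out = 17.9 × 2.84 = 50.8360 W.
η = P_out/P_in = 50.8360/57.1200 = 0.890.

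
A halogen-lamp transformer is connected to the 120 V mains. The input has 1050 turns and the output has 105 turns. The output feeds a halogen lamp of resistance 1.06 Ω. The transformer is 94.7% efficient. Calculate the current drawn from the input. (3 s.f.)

I_in ≈ 1.20 A

V_out = 120 × 105/1050 = 12.000 V.
I_out = V_out/R = 12.000/1.06 = 11.321 A.
P_out = V_out I_out = 12.000 × 11.321 = 135.85 W.
P_in = P_out/η = 135.85/0.947 = 143.45 W.
I_in = P_in/V_in = 143.45/120 = 1.20 A.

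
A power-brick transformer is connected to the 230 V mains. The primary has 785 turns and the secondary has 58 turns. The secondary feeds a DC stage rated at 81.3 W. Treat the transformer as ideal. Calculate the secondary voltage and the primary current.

V_s = V_p × N_s/N_p = 230 × 58/785 = 16.994 V.
I_s = P/V_s = 81.3/16.994 = 4.7841 A.
I_p = I_s × N_s/N_p = 4.7841 × 58/785 = 0.353 A.

V_s ≈ 17.0 V, I_p ≈ 0.353 A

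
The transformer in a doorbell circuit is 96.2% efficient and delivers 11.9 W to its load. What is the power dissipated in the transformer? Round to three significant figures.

P_loss ≈ 0.470 W

P_in = P_out/η = 11.9/0.962 = 12.3701 W.
P_loss = P_in − P_out = 12.3701 − 11.9 = 0.470 W.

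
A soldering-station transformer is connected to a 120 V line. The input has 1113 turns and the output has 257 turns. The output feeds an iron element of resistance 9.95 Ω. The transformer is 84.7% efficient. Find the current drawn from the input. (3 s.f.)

V_out = 120 × 257/1113 = 27.709 V.
I_out = V_out/R = 27.709/9.95 = 2.7848 A.
P_out = V_out I_out = 27.709 × 2.7848 = 77.164 W.
P_in = P_out/η = 77.164/0.847 = 91.103 W.
I_in = P_in/V_in = 91.103/120 = 0.759 A.

I_in ≈ 0.759 A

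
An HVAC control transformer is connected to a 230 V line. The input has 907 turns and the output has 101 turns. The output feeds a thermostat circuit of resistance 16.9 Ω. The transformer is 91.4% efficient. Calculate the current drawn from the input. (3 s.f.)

I_in ≈ 0.185 A

V_out = 230 × 101/907 = 25.612 V.
I_out = V_out/R = 25.612/16.9 = 1.5155 A.
P_out = V_out I_out = 25.612 × 1.5155 = 38.815 W.
P_in = P_out/η = 38.815/0.914 = 42.467 W.
I_in = P_in/V_in = 42.467/230 = 0.185 A.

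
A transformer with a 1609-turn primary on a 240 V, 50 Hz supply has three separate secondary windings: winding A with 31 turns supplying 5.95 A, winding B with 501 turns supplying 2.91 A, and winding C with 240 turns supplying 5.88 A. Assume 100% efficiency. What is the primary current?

I_p ≈ 1.90 A

V_A = 240 × 31/1609 = 4.6240 V; V_B = 240 × 501/1609 = 74.730 V; V_C = 240 × 240/1609 = 35.799 V.
P_out = V_A I_A + V_B I_B + V_C I_C = 4.6240×5.95 + 74.730×2.91 + 35.799×5.88 = 27.513 + 217.46 + 210.50 = 455.47 W.
Ideal ⇒ P_in = P_out, so I_p = P_out/V_p = 455.47/240 = 1.90 A.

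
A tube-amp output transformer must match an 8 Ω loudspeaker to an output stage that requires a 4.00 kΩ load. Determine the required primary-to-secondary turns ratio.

Z_p/Z_s = (N_p/N_s)², so N_p/N_s = √(4000/8) = √500 = 22.4.

N_p/N_s ≈ 22.4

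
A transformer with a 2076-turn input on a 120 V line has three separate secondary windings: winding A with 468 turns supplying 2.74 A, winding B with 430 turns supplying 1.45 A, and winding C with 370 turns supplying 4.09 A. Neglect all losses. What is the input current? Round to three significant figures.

I_in ≈ 1.65 A

V_A = 120 × 468/2076 = 27.052 V; V_B = 120 × 430/2076 = 24.855 V; V_C = 120 × 370/2076 = 21.387 V.
P_out = V_A I_A + V_B I_B + V_C I_C = 27.052×2.74 + 24.855×1.45 + 21.387×4.09 = 74.123 + 36.040 + 87.474 = 197.64 W.
Ideal ⇒ P_in = P_out, so I_in = P_out/V_in = 197.64/120 = 1.65 A.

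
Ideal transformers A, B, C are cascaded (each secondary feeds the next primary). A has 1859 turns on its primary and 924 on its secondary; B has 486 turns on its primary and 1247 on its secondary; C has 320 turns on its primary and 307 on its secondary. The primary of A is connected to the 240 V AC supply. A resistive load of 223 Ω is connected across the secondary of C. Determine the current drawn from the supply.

Secondary of A: V = 240.00 × 924/1859 = 119.29 V.
Secondary of B: V = 119.29 × 1247/486 = 306.08 V.
Secondary of C: V = 306.08 × 307/320 = 293.64 V.
I_load = 293.64/223 = 1.3168 A, so P_out = 293.64 × 1.3168 = 386.67 W.
All ideal ⇒ P_in = P_out, so I_supply = 386.67/240 = 1.61 A.

I_supply ≈ 1.61 A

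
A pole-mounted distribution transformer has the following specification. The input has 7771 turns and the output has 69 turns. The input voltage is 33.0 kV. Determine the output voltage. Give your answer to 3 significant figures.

V_out ≈ 293 V

V_out/V_in = N_out/N_in, so V_out = 33000 × 69/7771 = 293 V.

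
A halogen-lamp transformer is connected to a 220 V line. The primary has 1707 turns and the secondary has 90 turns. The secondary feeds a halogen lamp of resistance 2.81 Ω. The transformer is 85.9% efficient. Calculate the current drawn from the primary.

V_s = 220 × 90/1707 = 11.599 V.
I_s = V_s/R = 11.599/2.81 = 4.1279 A.
P_out = V_s I_s = 11.599 × 4.1279 = 47.880 W.
P_in = P_out/η = 47.880/0.859 = 55.740 W.
I_p = P_in/V_p = 55.740/220 = 0.253 A.

I_p ≈ 0.253 A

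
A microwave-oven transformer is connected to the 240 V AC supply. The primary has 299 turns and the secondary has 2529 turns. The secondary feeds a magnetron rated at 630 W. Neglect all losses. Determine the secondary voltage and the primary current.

V_s ≈ 2030 V, I_p ≈ 2.62 A

V_s = V_p × N_s/N_p = 240 × 2529/299 = 2030.0 V.
I_s = P/V_s = 630/2030.0 = 0.31035 A.
I_p = I_s × N_s/N_p = 0.31035 × 2529/299 = 2.62 A.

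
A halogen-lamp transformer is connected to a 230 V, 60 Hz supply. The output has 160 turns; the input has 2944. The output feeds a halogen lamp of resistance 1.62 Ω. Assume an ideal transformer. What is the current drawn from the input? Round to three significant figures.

I_in ≈ 0.419 A

V_out = V_in × N_out/N_in = 230 × 160/2944 = 12.500 V.
I_out = V_out/R = 12.500/1.62 = 7.7160 A.
For an ideal transformer I_in N_in = I_out N_out, so I_in = 7.7160 × 160/2944 = 0.419 A.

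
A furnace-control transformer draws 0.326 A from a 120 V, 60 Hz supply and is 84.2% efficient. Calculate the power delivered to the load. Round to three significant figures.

P_out ≈ 32.9 W

P_in = V_p I_p = 120 × 0.326 = 39.120 W.
P_out = η P_in = 0.842 × 39.120 = 32.9 W.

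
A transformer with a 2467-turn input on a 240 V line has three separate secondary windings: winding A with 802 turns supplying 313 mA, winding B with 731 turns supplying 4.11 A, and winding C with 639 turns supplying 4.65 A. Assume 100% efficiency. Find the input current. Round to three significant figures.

I_in ≈ 2.52 A

V_A = 240 × 802/2467 = 78.022 V; V_B = 240 × 731/2467 = 71.115 V; V_C = 240 × 639/2467 = 62.165 V.
P_out = V_A I_A + V_B I_B + V_C I_C = 78.022×0.313 + 71.115×4.11 + 62.165×4.65 = 24.421 + 292.28 + 289.07 = 605.77 W.
Ideal ⇒ P_in = P_out, so I_in = P_out/V_in = 605.77/240 = 2.52 A.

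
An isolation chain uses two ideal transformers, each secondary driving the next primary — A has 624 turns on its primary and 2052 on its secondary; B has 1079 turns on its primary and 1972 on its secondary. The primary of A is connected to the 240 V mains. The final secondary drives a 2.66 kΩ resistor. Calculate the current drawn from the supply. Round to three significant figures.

I_supply ≈ 3.26 A

After A: V = 240.00 × 2052/624 = 789.23 V.
After B: V = 789.23 × 1972/1079 = 1442.4 V.
I_load = 1442.4/2660 = 0.54226 A, so P_out = 1442.4 × 0.54226 = 782.16 W.
All ideal ⇒ P_in = P_out, so I_supply = 782.16/240 = 3.26 A.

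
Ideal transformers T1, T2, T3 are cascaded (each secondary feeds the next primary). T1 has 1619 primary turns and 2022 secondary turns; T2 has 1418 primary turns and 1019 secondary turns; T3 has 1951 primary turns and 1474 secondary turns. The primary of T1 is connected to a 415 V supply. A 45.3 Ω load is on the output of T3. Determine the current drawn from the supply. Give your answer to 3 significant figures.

After T1: V = 415.00 × 2022/1619 = 518.30 V.
After T2: V = 518.30 × 1019/1418 = 372.46 V.
After T3: V = 372.46 × 1474/1951 = 281.40 V.
I_load = 281.40/45.3 = 6.2119 A, so P_out = 281.40 × 6.2119 = 1748.0 W.
All ideal ⇒ P_in = P_out, so I_supply = 1748.0/415 = 4.21 A.

I_supply ≈ 4.21 A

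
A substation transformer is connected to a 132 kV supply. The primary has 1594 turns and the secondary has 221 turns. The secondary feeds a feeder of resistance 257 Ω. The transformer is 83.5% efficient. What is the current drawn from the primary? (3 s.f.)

V_s = 132000 × 221/1594 = 18301 V.
I_s = V_s/R = 18301/257 = 71.211 A.
P_out = V_s I_s = 18301 × 71.211 = 1.3032×10^6 W.
P_in = P_out/η = 1.3032×10^6/0.835 = 1.5608×10^6 W.
I_p = P_in/V_p = 1.5608×10^6/132000 = 11.8 A.

I_p ≈ 11.8 A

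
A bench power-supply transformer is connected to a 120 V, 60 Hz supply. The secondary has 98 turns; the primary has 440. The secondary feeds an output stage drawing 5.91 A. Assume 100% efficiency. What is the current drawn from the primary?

I_p ≈ 1.32 A

For an ideal transformer I_p N_p = I_s N_s, so I_p = 5.91 × 98/440 = 1.32 A.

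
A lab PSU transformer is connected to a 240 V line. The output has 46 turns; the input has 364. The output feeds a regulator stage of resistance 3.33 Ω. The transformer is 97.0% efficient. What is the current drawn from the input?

V_out = 240 × 46/364 = 30.330 V.
I_out = V_out/R = 30.330/3.33 = 9.1080 A.
P_out = V_out I_out = 30.330 × 9.1080 = 276.24 W.
P_in = P_out/η = 276.24/0.970 = 284.79 W.
I_in = P_in/V_in = 284.79/240 = 1.19 A.

I_in ≈ 1.19 A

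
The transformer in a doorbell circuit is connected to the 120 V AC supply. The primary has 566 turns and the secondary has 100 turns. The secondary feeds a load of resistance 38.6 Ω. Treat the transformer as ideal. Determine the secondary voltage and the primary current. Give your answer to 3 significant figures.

V_s ≈ 21.2 V, I_p ≈ 0.0970 A

V_s = V_p × N_s/N_p = 120 × 100/566 = 21.201 V.
I_s = V_s/R = 21.201/38.6 = 0.54926 A.
I_p = I_s × N_s/N_p = 0.54926 × 100/566 = 0.0970 A.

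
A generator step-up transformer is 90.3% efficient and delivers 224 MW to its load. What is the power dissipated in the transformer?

P_loss ≈ 2.41×10^7 W

P_in = P_out/η = 2.24×10^8/0.903 = 2.48062×10^8 W.
P_loss = P_in − P_out = 2.48062×10^8 − 2.24×10^8 = 2.41×10^7 W.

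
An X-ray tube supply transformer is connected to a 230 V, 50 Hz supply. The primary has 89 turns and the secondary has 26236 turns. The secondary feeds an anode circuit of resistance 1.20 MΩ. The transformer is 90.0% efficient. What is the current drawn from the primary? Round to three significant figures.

V_s = 230 × 26236/89 = 67801 V.
I_s = V_s/R = 67801/(1.20×10^6) = 0.056501 A.
P_out = V_s I_s = 67801 × 0.056501 = 3830.8 W.
P_in = P_out/η = 3830.8/0.900 = 4256.4 W.
I_p = P_in/V_p = 4256.4/230 = 18.5 A.

I_p ≈ 18.5 A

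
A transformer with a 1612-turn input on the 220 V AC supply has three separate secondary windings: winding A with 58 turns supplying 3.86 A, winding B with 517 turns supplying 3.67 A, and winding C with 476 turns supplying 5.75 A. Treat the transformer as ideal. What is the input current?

V_A = 220 × 58/1612 = 7.9156 V; V_B = 220 × 517/1612 = 70.558 V; V_C = 220 × 476/1612 = 64.963 V.
P_out = V_A I_A + V_B I_B + V_C I_C = 7.9156×3.86 + 70.558×3.67 + 64.963×5.75 = 30.554 + 258.95 + 373.54 = 663.04 W.
Ideal ⇒ P_in = P_out, so I_in = P_out/V_in = 663.04/220 = 3.01 A.

I_in ≈ 3.01 A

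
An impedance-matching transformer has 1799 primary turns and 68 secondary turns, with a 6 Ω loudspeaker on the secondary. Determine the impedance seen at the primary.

Z_p = (N_p/N_s)² × Z_s = (1799/68)² × 6 = 4200 Ω.

Z_p ≈ 4200 Ω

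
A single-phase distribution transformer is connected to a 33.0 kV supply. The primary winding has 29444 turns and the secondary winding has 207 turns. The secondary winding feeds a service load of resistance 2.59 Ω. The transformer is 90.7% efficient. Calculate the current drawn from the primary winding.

I_p ≈ 0.694 A

V_s = 33000 × 207/29444 = 232.00 V.
I_s = V_s/R = 232.00/2.59 = 89.575 A.
P_out = V_s I_s = 232.00 × 89.575 = 20781 W.
P_in = P_out/η = 20781/0.907 = 22912 W.
I_p = P_in/V_p = 22912/33000 = 0.694 A.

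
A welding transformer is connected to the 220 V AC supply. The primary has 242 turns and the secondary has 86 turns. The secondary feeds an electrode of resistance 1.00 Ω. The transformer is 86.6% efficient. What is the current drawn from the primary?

V_s = 220 × 86/242 = 78.182 V.
I_s = V_s/R = 78.182/1.00 = 78.182 A.
P_out = V_s I_s = 78.182 × 78.182 = 6112.4 W.
P_in = P_out/η = 6112.4/0.866 = 7058.2 W.
I_p = P_in/V_p = 7058.2/220 = 32.1 A.

I_p ≈ 32.1 A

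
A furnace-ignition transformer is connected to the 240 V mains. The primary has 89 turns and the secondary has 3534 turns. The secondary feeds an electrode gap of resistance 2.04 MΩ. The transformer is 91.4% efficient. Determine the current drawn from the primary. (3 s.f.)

V_s = 240 × 3534/89 = 9529.9 V.
I_s = V_s/R = 9529.9/(2.04×10^6) = 0.0046715 A.
P_out = V_s I_s = 9529.9 × 0.0046715 = 44.519 W.
P_in = P_out/η = 44.519/0.914 = 48.708 W.
I_p = P_in/V_p = 48.708/240 = 0.203 A.

I_p ≈ 0.203 A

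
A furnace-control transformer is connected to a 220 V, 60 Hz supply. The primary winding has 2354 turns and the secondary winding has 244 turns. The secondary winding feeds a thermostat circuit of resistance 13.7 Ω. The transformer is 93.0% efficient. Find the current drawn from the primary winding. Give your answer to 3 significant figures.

V_s = 220 × 244/2354 = 22.804 V.
I_s = V_s/R = 22.804/13.7 = 1.6645 A.
P_out = V_s I_s = 22.804 × 1.6645 = 37.957 W.
P_in = P_out/η = 37.957/0.930 = 40.814 W.
I_p = P_in/V_p = 40.814/220 = 0.186 A.

I_p ≈ 0.186 A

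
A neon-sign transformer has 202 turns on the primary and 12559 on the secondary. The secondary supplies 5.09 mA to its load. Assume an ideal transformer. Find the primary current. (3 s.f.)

For an ideal transformer I_p/I_s = N_s/N_p, so I_p = 0.00509 × 12559/202 = 0.316 A.

I_p ≈ 0.316 A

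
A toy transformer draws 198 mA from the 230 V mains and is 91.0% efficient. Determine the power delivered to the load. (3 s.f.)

P_in = V_p I_p = 230 × 0.198 = 45.540 W.
P_out = η P_in = 0.910 × 45.540 = 41.4 W.

P_out ≈ 41.4 W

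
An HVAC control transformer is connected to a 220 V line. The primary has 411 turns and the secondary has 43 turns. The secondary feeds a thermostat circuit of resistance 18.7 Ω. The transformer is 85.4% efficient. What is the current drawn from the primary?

I_p ≈ 0.151 A

V_s = 220 × 43/411 = 23.017 V.
I_s = V_s/R = 23.017/18.7 = 1.2309 A.
P_out = V_s I_s = 23.017 × 1.2309 = 28.331 W.
P_in = P_out/η = 28.331/0.854 = 33.174 W.
I_p = P_in/V_p = 33.174/220 = 0.151 A.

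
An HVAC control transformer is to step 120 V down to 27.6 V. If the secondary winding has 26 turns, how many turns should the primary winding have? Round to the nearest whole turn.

N_p/N_s = V_p/V_s, so N_p = 26 × 120/27.6 = 113.0 ≈ 113 turns.

N_p = 113 turns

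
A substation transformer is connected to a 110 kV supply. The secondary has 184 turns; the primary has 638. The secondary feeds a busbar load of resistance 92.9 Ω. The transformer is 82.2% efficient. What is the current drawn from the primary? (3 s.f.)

I_p ≈ 120 A

V_s = 110000 × 184/638 = 31724 V.
I_s = V_s/R = 31724/92.9 = 341.49 A.
P_out = V_s I_s = 31724 × 341.49 = 1.0833×10^7 W.
P_in = P_out/η = 1.0833×10^7/0.822 = 1.3179×10^7 W.
I_p = P_in/V_p = 1.3179×10^7/110000 = 120 A.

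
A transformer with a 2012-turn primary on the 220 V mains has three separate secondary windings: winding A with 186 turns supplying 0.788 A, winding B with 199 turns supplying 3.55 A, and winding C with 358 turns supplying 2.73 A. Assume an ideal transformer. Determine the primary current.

I_p ≈ 0.910 A

V_A = 220 × 186/2012 = 20.338 V; V_B = 220 × 199/2012 = 21.759 V; V_C = 220 × 358/2012 = 39.145 V.
P_out = V_A I_A + V_B I_B + V_C I_C = 20.338×0.788 + 21.759×3.55 + 39.145×2.73 = 16.026 + 77.246 + 106.87 = 200.14 W.
Ideal ⇒ P_in = P_out, so I_p = P_out/V_p = 200.14/220 = 0.910 A.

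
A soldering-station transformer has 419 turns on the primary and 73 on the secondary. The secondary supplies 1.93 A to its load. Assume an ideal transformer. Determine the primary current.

I_p ≈ 0.336 A

For an ideal transformer I_p/I_s = N_s/N_p, so I_p = 1.93 × 73/419 = 0.336 A.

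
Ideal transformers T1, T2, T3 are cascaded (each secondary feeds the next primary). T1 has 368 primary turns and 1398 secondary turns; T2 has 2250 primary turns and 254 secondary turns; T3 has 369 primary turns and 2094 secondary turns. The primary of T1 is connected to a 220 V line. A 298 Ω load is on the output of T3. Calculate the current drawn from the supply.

I_supply ≈ 4.37 A

After T1: V = 220.00 × 1398/368 = 835.76 V.
After T2: V = 835.76 × 254/2250 = 94.348 V.
After T3: V = 94.348 × 2094/369 = 535.41 V.
I_load = 535.41/298 = 1.7967 A, so P_out = 535.41 × 1.7967 = 961.95 W.
All ideal ⇒ P_in = P_out, so I_supply = 961.95/220 = 4.37 A.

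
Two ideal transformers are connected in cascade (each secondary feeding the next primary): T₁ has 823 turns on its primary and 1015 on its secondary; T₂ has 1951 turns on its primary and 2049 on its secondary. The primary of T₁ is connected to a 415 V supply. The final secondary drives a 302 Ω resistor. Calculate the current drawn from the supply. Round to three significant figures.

I_supply ≈ 2.31 A

After T₁: V = 415.00 × 1015/823 = 511.82 V.
After T₂: V = 511.82 × 2049/1951 = 537.53 V.
I_load = 537.53/302 = 1.7799 A, so P_out = 537.53 × 1.7799 = 956.73 W.
All ideal ⇒ P_in = P_out, so I_supply = 956.73/415 = 2.31 A.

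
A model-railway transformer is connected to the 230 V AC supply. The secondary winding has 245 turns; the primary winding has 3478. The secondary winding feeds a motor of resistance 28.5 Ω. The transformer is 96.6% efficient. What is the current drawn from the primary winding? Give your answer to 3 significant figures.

V_s = 230 × 245/3478 = 16.202 V.
I_s = V_s/R = 16.202/28.5 = 0.56849 A.
P_out = V_s I_s = 16.202 × 0.56849 = 9.2105 W.
P_in = P_out/η = 9.2105/0.966 = 9.5347 W.
I_p = P_in/V_p = 9.5347/230 = 0.0415 A.

I_p ≈ 0.0415 A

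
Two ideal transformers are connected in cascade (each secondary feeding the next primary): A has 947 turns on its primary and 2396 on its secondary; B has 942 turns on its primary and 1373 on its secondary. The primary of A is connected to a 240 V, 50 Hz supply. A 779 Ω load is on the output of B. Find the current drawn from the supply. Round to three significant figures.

I_supply ≈ 4.19 A

After A: V = 240.00 × 2396/947 = 607.22 V.
After B: V = 607.22 × 1373/942 = 885.05 V.
I_load = 885.05/779 = 1.1361 A, so P_out = 885.05 × 1.1361 = 1005.5 W.
All ideal ⇒ P_in = P_out, so I_supply = 1005.5/240 = 4.19 A.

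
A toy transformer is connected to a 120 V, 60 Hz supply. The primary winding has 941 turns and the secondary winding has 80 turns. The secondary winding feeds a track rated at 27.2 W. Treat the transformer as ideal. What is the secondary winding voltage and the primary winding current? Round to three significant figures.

V_s ≈ 10.2 V, I_p ≈ 0.227 A

V_s = V_p × N_s/N_p = 120 × 80/941 = 10.202 V.
I_s = P/V_s = 27.2/10.202 = 2.6662 A.
I_p = I_s × N_s/N_p = 2.6662 × 80/941 = 0.227 A.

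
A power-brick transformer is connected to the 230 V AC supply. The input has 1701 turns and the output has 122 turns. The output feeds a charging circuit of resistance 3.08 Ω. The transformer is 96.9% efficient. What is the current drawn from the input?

V_out = 230 × 122/1701 = 16.496 V.
I_out = V_out/R = 16.496/3.08 = 5.3559 A.
P_out = V_out I_out = 16.496 × 5.3559 = 88.352 W.
P_in = P_out/η = 88.352/0.969 = 91.178 W.
I_in = P_in/V_in = 91.178/230 = 0.396 A.

I_in ≈ 0.396 A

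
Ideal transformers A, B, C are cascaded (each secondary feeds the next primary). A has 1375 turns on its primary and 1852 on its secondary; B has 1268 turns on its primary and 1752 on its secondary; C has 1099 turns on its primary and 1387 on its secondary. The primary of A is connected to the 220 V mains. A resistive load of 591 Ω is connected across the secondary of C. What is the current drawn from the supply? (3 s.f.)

I_supply ≈ 2.05 A

Secondary of A: V = 220.00 × 1852/1375 = 296.32 V.
Secondary of B: V = 296.32 × 1752/1268 = 409.43 V.
Secondary of C: V = 409.43 × 1387/1099 = 516.72 V.
I_load = 516.72/591 = 0.87431 A, so P_out = 516.72 × 0.87431 = 451.77 W.
All ideal ⇒ P_in = P_out, so I_supply = 451.77/220 = 2.05 A.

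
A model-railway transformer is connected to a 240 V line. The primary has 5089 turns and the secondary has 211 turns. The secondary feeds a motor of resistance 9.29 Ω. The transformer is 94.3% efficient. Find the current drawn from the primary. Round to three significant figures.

I_p ≈ 0.0471 A

V_s = 240 × 211/5089 = 9.9509 V.
I_s = V_s/R = 9.9509/9.29 = 1.0711 A.
P_out = V_s I_s = 9.9509 × 1.0711 = 10.659 W.
P_in = P_out/η = 10.659/0.943 = 11.303 W.
I_p = P_in/V_p = 11.303/240 = 0.0471 A.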